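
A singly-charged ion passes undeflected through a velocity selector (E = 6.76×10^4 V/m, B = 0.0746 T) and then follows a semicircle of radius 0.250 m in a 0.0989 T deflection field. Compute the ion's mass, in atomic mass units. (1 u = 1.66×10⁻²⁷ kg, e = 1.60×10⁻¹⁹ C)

m ≈ 2.63 u

v = E/B₁ = 9.06×10^5 m/s.
From r = mv/(qB₂), m = qB₂r/v = (1×1.60×10^-19)(0.0989)(0.250) / (9.06×10^5) = 4.37×10^-27 kg.
In atomic mass units: m = 4.37×10^-27 / 1.66×10^-27 = 2.63 u.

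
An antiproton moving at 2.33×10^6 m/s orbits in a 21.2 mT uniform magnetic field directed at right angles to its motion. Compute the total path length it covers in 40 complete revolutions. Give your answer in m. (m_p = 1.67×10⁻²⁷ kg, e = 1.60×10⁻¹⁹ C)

r = mv/(qB) = 1.15 m, so one revolution covers 2πr = 7.21 m.
In 40 revolutions: L = 40·2πr = 288 m.

L ≈ 288 m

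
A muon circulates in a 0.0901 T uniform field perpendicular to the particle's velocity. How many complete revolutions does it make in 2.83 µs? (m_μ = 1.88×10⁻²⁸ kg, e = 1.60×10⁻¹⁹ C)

N = 34

T = 2πm/(qB) = 2π(1.88×10^-28) / [(1×1.60×10^-19)(0.0901)] = 8.1939×10^-8 s.
N = t/T = 2.83×10^-6 / 8.1939×10^-8 ≈ 34.54, so 34 complete revolutions.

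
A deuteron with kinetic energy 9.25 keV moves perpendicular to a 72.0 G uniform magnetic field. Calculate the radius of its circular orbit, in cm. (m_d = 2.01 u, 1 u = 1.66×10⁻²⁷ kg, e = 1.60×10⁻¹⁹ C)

r ≈ 273 cm

Convert the energy: K = 9.25 keV = 1.48×10^-15 J.
v = √(2K/m) = √(2·1.48×10^-15/3.34×10^-27) = 9.42×10^5 m/s.
r = mv/(qB) = (3.34×10^-27)(9.42×10^5) / [(1×1.60×10^-19)(7.20×10^-3)] = 2.73 m.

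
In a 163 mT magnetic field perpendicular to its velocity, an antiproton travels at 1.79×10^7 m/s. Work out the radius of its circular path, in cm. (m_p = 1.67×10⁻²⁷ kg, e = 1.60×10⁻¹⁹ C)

r ≈ 115 cm

The magnetic force provides the centripetal force: qvB = mv²/r, so r = mv/(qB).
r = (1.67×10^-27 kg)(1.79×10^7 m/s) / [(1×1.60×10^-19 C)(0.163 T)] = 1.15 m.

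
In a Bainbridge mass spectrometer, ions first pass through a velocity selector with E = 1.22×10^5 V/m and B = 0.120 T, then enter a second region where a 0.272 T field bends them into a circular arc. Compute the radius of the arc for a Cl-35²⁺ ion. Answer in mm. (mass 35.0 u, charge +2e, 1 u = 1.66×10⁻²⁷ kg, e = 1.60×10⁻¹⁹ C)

The selector passes v = E/B = 1.22×10^5/0.120 = 1.02×10^6 m/s.
In the deflection region, r = mv/(qB₂) = (5.81×10^-26)(1.02×10^6) / [(2×1.60×10^-19)(0.272)] = 0.679 m.

r ≈ 679 mm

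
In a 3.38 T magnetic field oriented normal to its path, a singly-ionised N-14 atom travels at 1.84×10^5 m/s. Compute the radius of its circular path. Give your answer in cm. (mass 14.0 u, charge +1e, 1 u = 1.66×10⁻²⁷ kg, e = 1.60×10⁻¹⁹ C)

r ≈ 0.791 cm

The magnetic force provides the centripetal force: qvB = mv²/r, so r = mv/(qB).
r = (2.32×10^-26 kg)(1.84×10^5 m/s) / [(1×1.60×10^-19 C)(3.38 T)] = 7.91×10^-3 m.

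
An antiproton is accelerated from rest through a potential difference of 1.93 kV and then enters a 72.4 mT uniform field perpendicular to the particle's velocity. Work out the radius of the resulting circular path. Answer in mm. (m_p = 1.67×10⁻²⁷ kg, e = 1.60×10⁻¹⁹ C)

r ≈ 87.7 mm

The kinetic energy gained is K = qV = (1×1.60×10^-19)(1930) = 3.09×10^-16 J.
v = √(2K/m) = 6.08×10^5 m/s.
r = mv/(qB) = (1.67×10^-27)(6.08×10^5) / [(1×1.60×10^-19)(0.0724)] = 0.0877 m.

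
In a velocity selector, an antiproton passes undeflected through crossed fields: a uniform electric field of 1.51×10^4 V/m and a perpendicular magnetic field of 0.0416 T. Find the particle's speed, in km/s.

v ≈ 363 km/s

For zero net force, qE = qvB, so v = E/B.
v = (1.51×10^4) / (0.0416) = 3.63×10^5 m/s.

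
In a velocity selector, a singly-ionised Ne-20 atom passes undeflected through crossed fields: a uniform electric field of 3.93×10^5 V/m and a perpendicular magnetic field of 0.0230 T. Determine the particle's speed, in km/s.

For zero net force, qE = qvB, so v = E/B.
v = (3.93×10^5) / (0.0230) = 1.71×10^7 m/s.

v ≈ 17100 km/s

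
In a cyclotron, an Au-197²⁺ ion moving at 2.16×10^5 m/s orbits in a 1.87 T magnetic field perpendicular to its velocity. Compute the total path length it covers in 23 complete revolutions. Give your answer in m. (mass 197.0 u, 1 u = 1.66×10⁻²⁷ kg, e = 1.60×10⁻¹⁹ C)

r = mv/(qB) = 0.118 m, so one revolution covers 2πr = 0.742 m.
In 23 revolutions: L = 23·2πr = 17.1 m.

L ≈ 17.1 m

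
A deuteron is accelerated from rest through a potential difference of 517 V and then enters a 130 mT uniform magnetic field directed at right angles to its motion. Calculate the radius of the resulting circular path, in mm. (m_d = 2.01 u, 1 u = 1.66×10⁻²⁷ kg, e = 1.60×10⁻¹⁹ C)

The kinetic energy gained is K = qV = (1×1.60×10^-19)(517) = 8.27×10^-17 J.
v = √(2K/m) = 2.23×10^5 m/s.
r = mv/(qB) = (3.34×10^-27)(2.23×10^5) / [(1×1.60×10^-19)(0.130)] = 0.0357 m.

r ≈ 35.7 mm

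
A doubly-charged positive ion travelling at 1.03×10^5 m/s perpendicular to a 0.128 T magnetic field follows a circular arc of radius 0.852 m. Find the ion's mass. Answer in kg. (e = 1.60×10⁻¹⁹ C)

m ≈ 3.39×10^-25 kg

qvB = mv²/r ⇒ m = qBr/v.
m = (2×1.60×10^-19)(0.128)(0.852) / (1.03×10^5) = 3.39×10^-25 kg.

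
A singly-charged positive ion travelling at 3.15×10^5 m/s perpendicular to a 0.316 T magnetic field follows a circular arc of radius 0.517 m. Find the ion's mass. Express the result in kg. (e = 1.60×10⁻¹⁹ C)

qvB = mv²/r ⇒ m = qBr/v.
m = (1×1.60×10^-19)(0.316)(0.517) / (3.15×10^5) = 8.30×10^-26 kg.

m ≈ 8.30×10^-26 kg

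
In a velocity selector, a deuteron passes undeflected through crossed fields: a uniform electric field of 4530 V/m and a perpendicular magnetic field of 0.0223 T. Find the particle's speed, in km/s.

For zero net force, qE = qvB, so v = E/B.
v = (4530) / (0.0223) = 2.03×10^5 m/s.

v ≈ 203 km/s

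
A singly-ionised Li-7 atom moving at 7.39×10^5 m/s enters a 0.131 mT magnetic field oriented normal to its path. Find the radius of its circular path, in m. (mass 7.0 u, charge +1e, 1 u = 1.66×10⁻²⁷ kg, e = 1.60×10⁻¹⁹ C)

The magnetic force provides the centripetal force: qvB = mv²/r, so r = mv/(qB).
r = (1.16×10^-26 kg)(7.39×10^5 m/s) / [(1×1.60×10^-19 C)(1.31×10^-4 T)] = 410 m.

r ≈ 410 m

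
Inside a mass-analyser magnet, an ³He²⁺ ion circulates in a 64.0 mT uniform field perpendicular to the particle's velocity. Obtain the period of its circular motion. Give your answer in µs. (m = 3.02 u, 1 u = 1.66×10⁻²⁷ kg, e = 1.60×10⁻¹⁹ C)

T ≈ 1.54 µs

The cyclotron period is independent of speed: T = 2πm/(qB).
T = 2π(5.01×10^-27) / [(2×1.60×10^-19)(0.0640)] = 1.54×10^-6 s.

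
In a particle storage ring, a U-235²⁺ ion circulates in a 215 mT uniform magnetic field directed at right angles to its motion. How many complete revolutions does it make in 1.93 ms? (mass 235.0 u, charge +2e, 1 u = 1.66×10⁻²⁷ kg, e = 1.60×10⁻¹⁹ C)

T = 2πm/(qB) = 2π(3.901×10^-25) / [(2×1.60×10^-19)(0.215)] = 3.5626×10^-5 s.
N = t/T = 1.93×10^-3 / 3.5626×10^-5 ≈ 54.17, so 54 complete revolutions.

N = 54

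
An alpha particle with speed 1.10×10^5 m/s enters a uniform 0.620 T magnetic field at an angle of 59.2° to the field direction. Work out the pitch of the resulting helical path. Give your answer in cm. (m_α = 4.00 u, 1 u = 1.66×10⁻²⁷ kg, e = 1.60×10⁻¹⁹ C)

pitch ≈ 1.18 cm

The velocity component along B is v∥ = v cos59.2° = 5.63×10^4 m/s.
The cyclotron period T = 2πm/(qB) = 2.10×10^-7 s is set by m, q, B alone.
Pitch = v∥·T = (5.63×10^4)(2.10×10^-7) = 0.0118 m.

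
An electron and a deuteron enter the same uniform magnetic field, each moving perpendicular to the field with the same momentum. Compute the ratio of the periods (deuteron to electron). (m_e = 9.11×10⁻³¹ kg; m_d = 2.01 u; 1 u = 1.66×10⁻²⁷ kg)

ratio ≈ 3660

T = 2πm/(qB) is independent of speed, so T₂/T₁ = (m₂/q₂)/(m₁/q₁).
T_{deuteron}/T_{electron} = (3.34×10^-27/1e) / (9.11×10^-31/1e) = 3660.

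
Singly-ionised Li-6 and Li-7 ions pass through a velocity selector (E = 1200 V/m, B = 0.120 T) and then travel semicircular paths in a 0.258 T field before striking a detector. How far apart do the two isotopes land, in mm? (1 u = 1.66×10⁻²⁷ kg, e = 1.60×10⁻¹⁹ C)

Δd ≈ 0.804 mm

Both emerge at v = E/B₁ = 1.00×10^4 m/s.
r = mv/(qB₂), so r₁ = 2.413×10^-3 m and r₂ = 2.815×10^-3 m, giving Δr = 4.02×10^-4 m.
After a semicircle each ion lands a diameter 2r from the entry slit, so the separation is 2Δr = 8.04×10^-4 m.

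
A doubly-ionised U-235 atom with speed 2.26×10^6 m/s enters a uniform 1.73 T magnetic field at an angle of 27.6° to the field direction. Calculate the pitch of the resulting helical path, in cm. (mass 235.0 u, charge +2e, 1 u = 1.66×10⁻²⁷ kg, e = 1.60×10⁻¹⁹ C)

The velocity component along B is v∥ = v cos27.6° = 2.00×10^6 m/s.
The cyclotron period T = 2πm/(qB) = 4.43×10^-6 s is set by m, q, B alone.
Pitch = v∥·T = (2.00×10^6)(4.43×10^-6) = 8.87 m.

pitch ≈ 887 cm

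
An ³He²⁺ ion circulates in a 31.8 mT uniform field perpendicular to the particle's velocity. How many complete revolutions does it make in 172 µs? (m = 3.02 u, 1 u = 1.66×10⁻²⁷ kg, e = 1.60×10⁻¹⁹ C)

T = 2πm/(qB) = 2π(5.0132×10^-27) / [(2×1.60×10^-19)(0.0318)] = 3.0954×10^-6 s.
N = t/T = 1.72×10^-4 / 3.0954×10^-6 ≈ 55.57, so 55 complete revolutions.

N = 55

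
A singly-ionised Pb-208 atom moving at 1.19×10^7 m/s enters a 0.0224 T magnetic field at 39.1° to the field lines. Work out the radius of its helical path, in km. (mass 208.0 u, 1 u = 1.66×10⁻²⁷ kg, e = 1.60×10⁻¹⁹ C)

r ≈ 0.723 km

Only the perpendicular component v⊥ = v sin39.1° = 7.51×10^6 m/s is bent by the field.
r = m v⊥ /(qB) = (3.45×10^-25)(7.51×10^6) / [(1×1.60×10^-19)(0.0224)] = 723 m.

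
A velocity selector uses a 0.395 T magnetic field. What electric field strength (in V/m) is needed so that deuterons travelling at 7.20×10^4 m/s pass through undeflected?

qE = qvB ⇒ E = vB = (7.20×10^4)(0.395) = 2.84×10^4 V/m.

E ≈ 2.84×10^4 V/m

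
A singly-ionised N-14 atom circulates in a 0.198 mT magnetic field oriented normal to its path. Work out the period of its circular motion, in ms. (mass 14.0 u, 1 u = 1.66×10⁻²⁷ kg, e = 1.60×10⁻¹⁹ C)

T ≈ 4.61 ms

The cyclotron period is independent of speed: T = 2πm/(qB).
T = 2π(2.32×10^-26) / [(1×1.60×10^-19)(1.98×10^-4)] = 4.61×10^-3 s.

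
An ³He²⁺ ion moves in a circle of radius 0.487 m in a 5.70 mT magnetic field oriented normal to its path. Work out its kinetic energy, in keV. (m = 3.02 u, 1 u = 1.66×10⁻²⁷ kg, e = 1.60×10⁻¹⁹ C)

v = qBr/m = (2×1.60×10^-19)(5.70×10^-3)(0.487) / (5.01×10^-27) = 1.77×10^5 m/s.
K = ½mv² = 0.5·(5.01×10^-27)·(1.77×10^5)² = 7.87×10^-17 J = 0.492 keV.

K ≈ 0.492 keV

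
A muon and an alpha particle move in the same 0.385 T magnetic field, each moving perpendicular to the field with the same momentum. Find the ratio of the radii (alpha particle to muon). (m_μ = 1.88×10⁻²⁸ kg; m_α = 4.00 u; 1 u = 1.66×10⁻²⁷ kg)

r = p/(qB) ⇒ at equal p, r ∝ 1/q.
r_{alpha particle}/r_{muon} = 0.500.

ratio ≈ 0.500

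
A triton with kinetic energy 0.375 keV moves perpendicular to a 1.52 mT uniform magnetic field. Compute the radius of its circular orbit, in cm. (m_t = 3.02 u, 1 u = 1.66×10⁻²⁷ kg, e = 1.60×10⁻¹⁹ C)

r ≈ 319 cm

Convert the energy: K = 0.375 keV = 6.00×10^-17 J.
v = √(2K/m) = √(2·6.00×10^-17/5.01×10^-27) = 1.55×10^5 m/s.
r = mv/(qB) = (5.01×10^-27)(1.55×10^5) / [(1×1.60×10^-19)(1.52×10^-3)] = 3.19 m.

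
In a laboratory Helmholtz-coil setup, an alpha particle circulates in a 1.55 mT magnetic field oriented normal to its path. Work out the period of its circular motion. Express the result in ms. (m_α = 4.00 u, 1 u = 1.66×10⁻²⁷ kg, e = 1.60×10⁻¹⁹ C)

The cyclotron period is independent of speed: T = 2πm/(qB).
T = 2π(6.64×10^-27) / [(2×1.60×10^-19)(1.55×10^-3)] = 8.41×10^-5 s.

T ≈ 0.0841 ms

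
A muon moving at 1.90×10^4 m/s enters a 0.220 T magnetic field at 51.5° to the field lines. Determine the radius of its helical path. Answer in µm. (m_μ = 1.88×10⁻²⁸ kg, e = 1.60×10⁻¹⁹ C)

Only the perpendicular component v⊥ = v sin51.5° = 1.49×10^4 m/s is bent by the field.
r = m v⊥ /(qB) = (1.88×10^-28)(1.49×10^4) / [(1×1.60×10^-19)(0.220)] = 7.94×10^-5 m.

r ≈ 79.4 µm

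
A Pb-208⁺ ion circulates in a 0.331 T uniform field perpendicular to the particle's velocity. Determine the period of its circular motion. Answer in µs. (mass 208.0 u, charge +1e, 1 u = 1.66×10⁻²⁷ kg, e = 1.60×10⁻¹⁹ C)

T ≈ 41.0 µs

The cyclotron period is independent of speed: T = 2πm/(qB).
T = 2π(3.45×10^-25) / [(1×1.60×10^-19)(0.331)] = 4.10×10^-5 s.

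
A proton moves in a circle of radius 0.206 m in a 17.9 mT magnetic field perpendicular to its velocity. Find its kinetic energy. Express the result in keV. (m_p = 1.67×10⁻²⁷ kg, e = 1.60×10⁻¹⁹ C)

v = qBr/m = (1×1.60×10^-19)(0.0179)(0.206) / (1.67×10^-27) = 3.53×10^5 m/s.
K = ½mv² = 0.5·(1.67×10^-27)·(3.53×10^5)² = 1.04×10^-16 J = 0.651 keV.

K ≈ 0.651 keV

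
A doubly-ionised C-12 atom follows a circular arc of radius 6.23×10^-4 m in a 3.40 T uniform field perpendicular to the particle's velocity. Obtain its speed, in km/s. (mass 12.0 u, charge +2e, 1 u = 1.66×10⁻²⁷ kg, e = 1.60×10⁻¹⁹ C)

v ≈ 34.0 km/s

From qvB = mv²/r, v = qBr/m.
v = (2×1.60×10^-19)(3.40)(6.23×10^-4) / (1.99×10^-26) = 3.40×10^4 m/s.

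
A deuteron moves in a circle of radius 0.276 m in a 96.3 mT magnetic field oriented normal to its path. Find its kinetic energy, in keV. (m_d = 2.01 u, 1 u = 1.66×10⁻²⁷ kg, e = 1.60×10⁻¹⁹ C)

v = qBr/m = (1×1.60×10^-19)(0.0963)(0.276) / (3.34×10^-27) = 1.27×10^6 m/s.
K = ½mv² = 0.5·(3.34×10^-27)·(1.27×10^6)² = 2.71×10^-15 J = 16.9 keV.

K ≈ 16.9 keV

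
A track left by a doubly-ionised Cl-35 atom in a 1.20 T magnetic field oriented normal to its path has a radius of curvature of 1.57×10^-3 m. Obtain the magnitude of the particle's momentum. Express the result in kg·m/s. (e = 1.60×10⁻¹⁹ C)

Since qvB = mv²/r, the momentum p = mv = qBr.
p = (2×1.60×10^-19)(1.20)(1.57×10^-3) = 6.03×10^-22 kg·m/s.

p ≈ 6.03×10^-22 kg·m/s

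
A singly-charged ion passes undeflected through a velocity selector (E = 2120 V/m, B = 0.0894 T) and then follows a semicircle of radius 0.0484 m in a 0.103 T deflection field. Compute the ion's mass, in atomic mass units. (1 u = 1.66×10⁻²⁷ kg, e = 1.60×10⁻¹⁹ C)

m ≈ 20.3 u

v = E/B₁ = 2.37×10^4 m/s.
From r = mv/(qB₂), m = qB₂r/v = (1×1.60×10^-19)(0.103)(0.0484) / (2.37×10^4) = 3.36×10^-26 kg.
In atomic mass units: m = 3.36×10^-26 / 1.66×10^-27 = 20.3 u.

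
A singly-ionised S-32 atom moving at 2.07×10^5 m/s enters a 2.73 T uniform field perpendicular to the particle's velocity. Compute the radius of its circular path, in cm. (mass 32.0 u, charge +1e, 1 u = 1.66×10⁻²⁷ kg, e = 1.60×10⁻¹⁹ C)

The magnetic force provides the centripetal force: qvB = mv²/r, so r = mv/(qB).
r = (5.31×10^-26 kg)(2.07×10^5 m/s) / [(1×1.60×10^-19 C)(2.73 T)] = 0.0252 m.

r ≈ 2.52 cm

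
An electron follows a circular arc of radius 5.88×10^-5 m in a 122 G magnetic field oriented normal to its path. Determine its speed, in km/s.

From qvB = mv²/r, v = qBr/m.
v = (1×1.60×10^-19)(0.0122)(5.88×10^-5) / (9.11×10^-31) = 1.26×10^5 m/s.

v ≈ 126 km/s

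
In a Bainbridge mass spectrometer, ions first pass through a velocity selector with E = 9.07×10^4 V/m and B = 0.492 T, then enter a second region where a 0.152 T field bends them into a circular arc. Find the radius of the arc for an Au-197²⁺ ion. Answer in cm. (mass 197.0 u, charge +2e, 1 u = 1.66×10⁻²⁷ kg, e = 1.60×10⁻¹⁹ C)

The selector passes v = E/B = 9.07×10^4/0.492 = 1.84×10^5 m/s.
In the deflection region, r = mv/(qB₂) = (3.27×10^-25)(1.84×10^5) / [(2×1.60×10^-19)(0.152)] = 1.24 m.

r ≈ 124 cm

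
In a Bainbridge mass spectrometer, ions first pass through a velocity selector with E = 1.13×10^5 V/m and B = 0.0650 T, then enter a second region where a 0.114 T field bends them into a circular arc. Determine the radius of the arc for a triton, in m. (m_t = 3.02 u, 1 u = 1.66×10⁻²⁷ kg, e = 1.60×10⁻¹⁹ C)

The selector passes v = E/B = 1.13×10^5/0.0650 = 1.74×10^6 m/s.
In the deflection region, r = mv/(qB₂) = (5.01×10^-27)(1.74×10^6) / [(1×1.60×10^-19)(0.114)] = 0.478 m.

r ≈ 0.478 m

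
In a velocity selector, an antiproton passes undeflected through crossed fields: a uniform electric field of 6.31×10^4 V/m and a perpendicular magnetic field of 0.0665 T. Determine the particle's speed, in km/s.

For zero net force, qE = qvB, so v = E/B.
v = (6.31×10^4) / (0.0665) = 9.49×10^5 m/s.

v ≈ 949 km/s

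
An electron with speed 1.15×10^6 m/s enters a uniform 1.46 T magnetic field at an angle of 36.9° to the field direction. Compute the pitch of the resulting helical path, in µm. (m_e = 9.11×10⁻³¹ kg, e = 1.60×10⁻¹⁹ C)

The velocity component along B is v∥ = v cos36.9° = 9.20×10^5 m/s.
The cyclotron period T = 2πm/(qB) = 2.45×10^-11 s is set by m, q, B alone.
Pitch = v∥·T = (9.20×10^5)(2.45×10^-11) = 2.25×10^-5 m.

pitch ≈ 22.5 µm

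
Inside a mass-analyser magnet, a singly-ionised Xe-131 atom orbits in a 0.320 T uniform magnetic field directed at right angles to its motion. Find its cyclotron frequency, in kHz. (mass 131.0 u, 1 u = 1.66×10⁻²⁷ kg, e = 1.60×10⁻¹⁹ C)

f = qB/(2πm) = (1×1.60×10^-19)(0.320) / [2π(2.17×10^-25)] = 3.75×10^4 Hz.

f ≈ 37.5 kHz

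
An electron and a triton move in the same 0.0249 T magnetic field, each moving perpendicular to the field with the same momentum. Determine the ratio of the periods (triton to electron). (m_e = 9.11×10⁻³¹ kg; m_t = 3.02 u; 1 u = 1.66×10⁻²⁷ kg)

ratio ≈ 5500

T = 2πm/(qB) is independent of speed, so T₂/T₁ = (m₂/q₂)/(m₁/q₁).
T_{triton}/T_{electron} = (5.01×10^-27/1e) / (9.11×10^-31/1e) = 5500.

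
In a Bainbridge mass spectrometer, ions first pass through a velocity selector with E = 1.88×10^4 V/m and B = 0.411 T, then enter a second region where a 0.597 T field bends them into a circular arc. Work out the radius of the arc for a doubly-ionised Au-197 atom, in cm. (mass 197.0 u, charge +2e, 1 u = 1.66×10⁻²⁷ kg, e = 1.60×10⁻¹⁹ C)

The selector passes v = E/B = 1.88×10^4/0.411 = 4.57×10^4 m/s.
In the deflection region, r = mv/(qB₂) = (3.27×10^-25)(4.57×10^4) / [(2×1.60×10^-19)(0.597)] = 0.0783 m.

r ≈ 7.83 cm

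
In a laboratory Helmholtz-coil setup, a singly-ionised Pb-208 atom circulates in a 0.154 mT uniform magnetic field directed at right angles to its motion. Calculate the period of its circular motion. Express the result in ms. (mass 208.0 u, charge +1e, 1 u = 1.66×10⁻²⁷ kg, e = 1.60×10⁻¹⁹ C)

T ≈ 88.0 ms

The cyclotron period is independent of speed: T = 2πm/(qB).
T = 2π(3.45×10^-25) / [(1×1.60×10^-19)(1.54×10^-4)] = 0.0880 s.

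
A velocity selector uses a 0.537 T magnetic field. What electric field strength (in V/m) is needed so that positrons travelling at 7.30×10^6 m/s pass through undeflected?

E ≈ 3.92×10^6 V/m

qE = qvB ⇒ E = vB = (7.30×10^6)(0.537) = 3.92×10^6 V/m.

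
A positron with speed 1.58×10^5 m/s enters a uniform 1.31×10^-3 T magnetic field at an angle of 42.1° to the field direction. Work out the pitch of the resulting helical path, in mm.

The velocity component along B is v∥ = v cos42.1° = 1.17×10^5 m/s.
The cyclotron period T = 2πm/(qB) = 2.73×10^-8 s is set by m, q, B alone.
Pitch = v∥·T = (1.17×10^5)(2.73×10^-8) = 3.20×10^-3 m.

pitch ≈ 3.20 mm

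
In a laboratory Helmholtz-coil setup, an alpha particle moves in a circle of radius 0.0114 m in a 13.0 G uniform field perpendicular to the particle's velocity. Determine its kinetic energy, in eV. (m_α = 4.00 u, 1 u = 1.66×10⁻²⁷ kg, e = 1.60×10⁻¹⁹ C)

K ≈ 0.0106 eV

v = qBr/m = (2×1.60×10^-19)(1.30×10^-3)(0.0114) / (6.64×10^-27) = 714 m/s.
K = ½mv² = 0.5·(6.64×10^-27)·(714)² = 1.69×10^-21 J = 0.0106 eV.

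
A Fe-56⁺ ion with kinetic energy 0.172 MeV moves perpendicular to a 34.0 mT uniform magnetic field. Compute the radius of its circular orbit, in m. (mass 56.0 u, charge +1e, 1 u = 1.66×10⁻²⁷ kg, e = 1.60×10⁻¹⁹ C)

Convert the energy: K = 0.172 MeV = 2.75×10^-14 J.
v = √(2K/m) = √(2·2.75×10^-14/9.30×10^-26) = 7.69×10^5 m/s.
r = mv/(qB) = (9.30×10^-26)(7.69×10^5) / [(1×1.60×10^-19)(0.0340)] = 13.1 m.

r ≈ 13.1 m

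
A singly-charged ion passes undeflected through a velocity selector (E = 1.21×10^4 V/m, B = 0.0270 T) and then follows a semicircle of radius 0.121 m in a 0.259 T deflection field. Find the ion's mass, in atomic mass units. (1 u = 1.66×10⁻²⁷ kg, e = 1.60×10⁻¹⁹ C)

m ≈ 6.74 u

v = E/B₁ = 4.48×10^5 m/s.
From r = mv/(qB₂), m = qB₂r/v = (1×1.60×10^-19)(0.259)(0.121) / (4.48×10^5) = 1.12×10^-26 kg.
In atomic mass units: m = 1.12×10^-26 / 1.66×10^-27 = 6.74 u.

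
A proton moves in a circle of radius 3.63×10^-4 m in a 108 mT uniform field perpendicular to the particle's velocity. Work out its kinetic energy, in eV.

K ≈ 0.0736 eV

v = qBr/m = (1×1.60×10^-19)(0.108)(3.63×10^-4) / (1.67×10^-27) = 3760 m/s.
K = ½mv² = 0.5·(1.67×10^-27)·(3760)² = 1.18×10^-20 J = 0.0736 eV.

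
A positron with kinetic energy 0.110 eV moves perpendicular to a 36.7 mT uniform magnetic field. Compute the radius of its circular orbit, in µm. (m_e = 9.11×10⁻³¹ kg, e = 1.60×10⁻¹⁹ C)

Convert the energy: K = 0.110 eV = 1.76×10^-20 J.
v = √(2K/m) = √(2·1.76×10^-20/9.11×10^-31) = 1.97×10^5 m/s.
r = mv/(qB) = (9.11×10^-31)(1.97×10^5) / [(1×1.60×10^-19)(0.0367)] = 3.05×10^-5 m.

r ≈ 30.5 µm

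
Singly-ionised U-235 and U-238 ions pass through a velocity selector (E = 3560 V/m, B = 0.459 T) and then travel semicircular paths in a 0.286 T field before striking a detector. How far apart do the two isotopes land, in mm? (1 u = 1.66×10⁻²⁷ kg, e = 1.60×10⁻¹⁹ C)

Both emerge at v = E/B₁ = 7760 m/s.
r = mv/(qB₂), so r₁ = 0.066119 m and r₂ = 0.066963 m, giving Δr = 8.44×10^-4 m.
After a semicircle each ion lands a diameter 2r from the entry slit, so the separation is 2Δr = 1.69×10^-3 m.

Δd ≈ 1.69 mm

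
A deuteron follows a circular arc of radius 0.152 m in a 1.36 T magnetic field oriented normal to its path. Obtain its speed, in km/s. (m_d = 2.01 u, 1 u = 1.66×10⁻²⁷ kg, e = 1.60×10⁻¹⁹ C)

From qvB = mv²/r, v = qBr/m.
v = (1×1.60×10^-19)(1.36)(0.152) / (3.34×10^-27) = 9.91×10^6 m/s.

v ≈ 9910 km/s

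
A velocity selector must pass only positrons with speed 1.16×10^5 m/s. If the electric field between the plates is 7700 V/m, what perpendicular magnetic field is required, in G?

B ≈ 664 G

qE = qvB ⇒ B = E/v = (7700) / (1.16×10^5) = 0.0664 T.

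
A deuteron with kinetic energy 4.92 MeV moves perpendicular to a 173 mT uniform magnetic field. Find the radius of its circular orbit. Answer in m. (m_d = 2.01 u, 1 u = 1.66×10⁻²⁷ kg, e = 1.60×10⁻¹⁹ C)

r ≈ 2.62 m

Convert the energy: K = 4.92 MeV = 7.87×10^-13 J.
v = √(2K/m) = √(2·7.87×10^-13/3.34×10^-27) = 2.17×10^7 m/s.
r = mv/(qB) = (3.34×10^-27)(2.17×10^7) / [(1×1.60×10^-19)(0.173)] = 2.62 m.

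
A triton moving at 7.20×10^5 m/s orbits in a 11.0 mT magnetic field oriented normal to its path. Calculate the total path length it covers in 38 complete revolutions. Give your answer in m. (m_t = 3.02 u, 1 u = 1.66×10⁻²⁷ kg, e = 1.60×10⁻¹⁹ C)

L ≈ 490 m

r = mv/(qB) = 2.05 m, so one revolution covers 2πr = 12.9 m.
In 38 revolutions: L = 38·2πr = 490 m.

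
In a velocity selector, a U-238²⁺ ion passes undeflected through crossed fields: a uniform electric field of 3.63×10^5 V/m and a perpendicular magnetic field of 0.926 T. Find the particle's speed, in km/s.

For zero net force, qE = qvB, so v = E/B.
v = (3.63×10^5) / (0.926) = 3.92×10^5 m/s.

v ≈ 392 km/s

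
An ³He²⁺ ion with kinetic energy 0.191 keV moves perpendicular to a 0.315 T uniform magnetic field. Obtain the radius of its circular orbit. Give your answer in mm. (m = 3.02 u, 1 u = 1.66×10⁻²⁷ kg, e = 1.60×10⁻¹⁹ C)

r ≈ 5.49 mm

Convert the energy: K = 0.191 keV = 3.06×10^-17 J.
v = √(2K/m) = √(2·3.06×10^-17/5.01×10^-27) = 1.10×10^5 m/s.
r = mv/(qB) = (5.01×10^-27)(1.10×10^5) / [(2×1.60×10^-19)(0.315)] = 5.49×10^-3 m.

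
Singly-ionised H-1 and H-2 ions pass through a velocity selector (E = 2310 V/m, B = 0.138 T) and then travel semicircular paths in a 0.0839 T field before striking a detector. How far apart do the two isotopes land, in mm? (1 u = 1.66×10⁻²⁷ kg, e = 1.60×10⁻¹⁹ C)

Δd ≈ 4.14 mm

Both emerge at v = E/B₁ = 1.67×10^4 m/s.
r = mv/(qB₂), so r₁ = 2.07×10^-3 m and r₂ = 4.14×10^-3 m, giving Δr = 2.07×10^-3 m.
After a semicircle each ion lands a diameter 2r from the entry slit, so the separation is 2Δr = 4.14×10^-3 m.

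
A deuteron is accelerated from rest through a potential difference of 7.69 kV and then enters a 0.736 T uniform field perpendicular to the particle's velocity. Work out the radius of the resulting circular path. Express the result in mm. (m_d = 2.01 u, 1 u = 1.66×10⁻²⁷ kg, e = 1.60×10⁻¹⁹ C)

The kinetic energy gained is K = qV = (1×1.60×10^-19)(7690) = 1.23×10^-15 J.
v = √(2K/m) = 8.59×10^5 m/s.
r = mv/(qB) = (3.34×10^-27)(8.59×10^5) / [(1×1.60×10^-19)(0.736)] = 0.0243 m.

r ≈ 24.3 mm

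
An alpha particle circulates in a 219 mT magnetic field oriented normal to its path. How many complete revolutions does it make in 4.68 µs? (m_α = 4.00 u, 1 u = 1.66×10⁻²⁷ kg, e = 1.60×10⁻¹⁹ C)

T = 2πm/(qB) = 2π(6.64×10^-27) / [(2×1.60×10^-19)(0.219)] = 5.9532×10^-7 s.
N = t/T = 4.68×10^-6 / 5.9532×10^-7 ≈ 7.86, so 7 complete revolutions.

N = 7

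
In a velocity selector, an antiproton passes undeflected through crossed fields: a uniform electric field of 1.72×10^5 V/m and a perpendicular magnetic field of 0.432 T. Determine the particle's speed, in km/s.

For zero net force, qE = qvB, so v = E/B.
v = (1.72×10^5) / (0.432) = 3.98×10^5 m/s.

v ≈ 398 km/s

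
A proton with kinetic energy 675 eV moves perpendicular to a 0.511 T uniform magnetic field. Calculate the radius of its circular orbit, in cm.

r ≈ 0.735 cm

Convert the energy: K = 675 eV = 1.08×10^-16 J.
v = √(2K/m) = √(2·1.08×10^-16/1.67×10^-27) = 3.60×10^5 m/s.
r = mv/(qB) = (1.67×10^-27)(3.60×10^5) / [(1×1.60×10^-19)(0.511)] = 7.35×10^-3 m.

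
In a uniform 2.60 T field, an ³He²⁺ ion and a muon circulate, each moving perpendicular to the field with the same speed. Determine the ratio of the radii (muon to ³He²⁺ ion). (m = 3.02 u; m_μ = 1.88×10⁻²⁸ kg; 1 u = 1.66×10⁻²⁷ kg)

ratio ≈ 0.0750

r = mv/(qB) ⇒ at equal v, r ∝ m/q.
r_{muon}/r_{³He²⁺ ion} = 0.0750.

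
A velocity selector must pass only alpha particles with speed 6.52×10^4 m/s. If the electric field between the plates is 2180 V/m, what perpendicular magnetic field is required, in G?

B ≈ 334 G

qE = qvB ⇒ B = E/v = (2180) / (6.52×10^4) = 0.0334 T.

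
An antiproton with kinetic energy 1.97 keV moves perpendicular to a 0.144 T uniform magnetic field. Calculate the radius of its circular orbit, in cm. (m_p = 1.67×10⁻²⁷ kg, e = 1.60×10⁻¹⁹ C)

Convert the energy: K = 1.97 keV = 3.15×10^-16 J.
v = √(2K/m) = √(2·3.15×10^-16/1.67×10^-27) = 6.14×10^5 m/s.
r = mv/(qB) = (1.67×10^-27)(6.14×10^5) / [(1×1.60×10^-19)(0.144)] = 0.0445 m.

r ≈ 4.45 cm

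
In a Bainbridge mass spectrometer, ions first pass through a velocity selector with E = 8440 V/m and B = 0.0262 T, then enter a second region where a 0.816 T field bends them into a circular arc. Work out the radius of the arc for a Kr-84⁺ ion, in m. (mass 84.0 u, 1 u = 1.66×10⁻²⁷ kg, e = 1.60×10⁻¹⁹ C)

r ≈ 0.344 m

The selector passes v = E/B = 8440/0.0262 = 3.22×10^5 m/s.
In the deflection region, r = mv/(qB₂) = (1.39×10^-25)(3.22×10^5) / [(1×1.60×10^-19)(0.816)] = 0.344 m.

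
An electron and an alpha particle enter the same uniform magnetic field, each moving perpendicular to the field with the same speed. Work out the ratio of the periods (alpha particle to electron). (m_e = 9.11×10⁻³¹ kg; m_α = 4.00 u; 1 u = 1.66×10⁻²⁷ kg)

T = 2πm/(qB) is independent of speed, so T₂/T₁ = (m₂/q₂)/(m₁/q₁).
T_{alpha particle}/T_{electron} = (6.64×10^-27/2e) / (9.11×10^-31/1e) = 3640.

ratio ≈ 3640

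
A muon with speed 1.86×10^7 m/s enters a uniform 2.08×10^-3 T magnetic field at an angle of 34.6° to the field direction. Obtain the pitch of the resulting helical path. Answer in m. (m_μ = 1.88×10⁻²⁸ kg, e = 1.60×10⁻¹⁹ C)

pitch ≈ 54.3 m

The velocity component along B is v∥ = v cos34.6° = 1.53×10^7 m/s.
The cyclotron period T = 2πm/(qB) = 3.55×10^-6 s is set by m, q, B alone.
Pitch = v∥·T = (1.53×10^7)(3.55×10^-6) = 54.3 m.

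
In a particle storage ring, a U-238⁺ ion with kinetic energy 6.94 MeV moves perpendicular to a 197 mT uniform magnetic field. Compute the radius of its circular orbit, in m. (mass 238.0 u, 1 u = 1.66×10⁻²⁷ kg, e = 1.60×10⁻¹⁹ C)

r ≈ 29.7 m

Convert the energy: K = 6.94 MeV = 1.11×10^-12 J.
v = √(2K/m) = √(2·1.11×10^-12/3.95×10^-25) = 2.37×10^6 m/s.
r = mv/(qB) = (3.95×10^-25)(2.37×10^6) / [(1×1.60×10^-19)(0.197)] = 29.7 m.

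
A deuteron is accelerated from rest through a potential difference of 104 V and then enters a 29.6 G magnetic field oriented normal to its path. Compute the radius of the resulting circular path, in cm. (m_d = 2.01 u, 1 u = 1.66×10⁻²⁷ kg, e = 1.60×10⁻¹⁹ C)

r ≈ 70.4 cm

The kinetic energy gained is K = qV = (1×1.60×10^-19)(104) = 1.66×10^-17 J.
v = √(2K/m) = 9.99×10^4 m/s.
r = mv/(qB) = (3.34×10^-27)(9.99×10^4) / [(1×1.60×10^-19)(2.96×10^-3)] = 0.704 m.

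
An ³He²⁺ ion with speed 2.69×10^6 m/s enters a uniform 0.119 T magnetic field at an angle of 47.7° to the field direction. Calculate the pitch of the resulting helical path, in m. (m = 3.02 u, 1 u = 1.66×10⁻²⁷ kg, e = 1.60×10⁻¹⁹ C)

The velocity component along B is v∥ = v cos47.7° = 1.81×10^6 m/s.
The cyclotron period T = 2πm/(qB) = 8.27×10^-7 s is set by m, q, B alone.
Pitch = v∥·T = (1.81×10^6)(8.27×10^-7) = 1.50 m.

pitch ≈ 1.50 m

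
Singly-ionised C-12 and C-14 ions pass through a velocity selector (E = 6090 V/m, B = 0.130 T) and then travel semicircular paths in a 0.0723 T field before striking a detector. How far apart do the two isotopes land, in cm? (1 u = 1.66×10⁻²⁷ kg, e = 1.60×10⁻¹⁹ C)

Both emerge at v = E/B₁ = 4.68×10^4 m/s.
r = mv/(qB₂), so r₁ = 0.0807 m and r₂ = 0.0941 m, giving Δr = 0.0134 m.
After a semicircle each ion lands a diameter 2r from the entry slit, so the separation is 2Δr = 0.0269 m.

Δd ≈ 2.69 cm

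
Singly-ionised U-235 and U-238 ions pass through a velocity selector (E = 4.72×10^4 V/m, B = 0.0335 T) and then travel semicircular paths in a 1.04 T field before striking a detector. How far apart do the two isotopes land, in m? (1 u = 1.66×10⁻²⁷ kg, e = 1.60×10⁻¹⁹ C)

Δd ≈ 0.0843 m

Both emerge at v = E/B₁ = 1.41×10^6 m/s.
r = mv/(qB₂), so r₁ = 3.3031 m and r₂ = 3.3453 m, giving Δr = 0.0422 m.
After a semicircle each ion lands a diameter 2r from the entry slit, so the separation is 2Δr = 0.0843 m.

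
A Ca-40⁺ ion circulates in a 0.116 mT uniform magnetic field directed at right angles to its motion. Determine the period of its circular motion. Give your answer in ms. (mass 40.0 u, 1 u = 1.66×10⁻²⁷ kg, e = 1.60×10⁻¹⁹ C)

The cyclotron period is independent of speed: T = 2πm/(qB).
T = 2π(6.64×10^-26) / [(1×1.60×10^-19)(1.16×10^-4)] = 0.0225 s.

T ≈ 22.5 ms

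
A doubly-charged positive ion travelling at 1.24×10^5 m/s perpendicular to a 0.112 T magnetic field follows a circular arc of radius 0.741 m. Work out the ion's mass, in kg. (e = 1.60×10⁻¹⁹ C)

m ≈ 2.14×10^-25 kg

qvB = mv²/r ⇒ m = qBr/v.
m = (2×1.60×10^-19)(0.112)(0.741) / (1.24×10^5) = 2.14×10^-25 kg.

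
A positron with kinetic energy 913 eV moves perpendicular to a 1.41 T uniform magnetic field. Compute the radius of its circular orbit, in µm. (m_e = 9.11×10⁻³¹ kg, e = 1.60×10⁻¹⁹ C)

Convert the energy: K = 913 eV = 1.46×10^-16 J.
v = √(2K/m) = √(2·1.46×10^-16/9.11×10^-31) = 1.79×10^7 m/s.
r = mv/(qB) = (9.11×10^-31)(1.79×10^7) / [(1×1.60×10^-19)(1.41)] = 7.23×10^-5 m.

r ≈ 72.3 µm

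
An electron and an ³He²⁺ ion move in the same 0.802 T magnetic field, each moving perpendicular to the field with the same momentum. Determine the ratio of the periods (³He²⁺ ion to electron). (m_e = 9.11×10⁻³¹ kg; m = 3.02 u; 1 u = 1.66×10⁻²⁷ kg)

ratio ≈ 2750

T = 2πm/(qB) is independent of speed, so T₂/T₁ = (m₂/q₂)/(m₁/q₁).
T_{³He²⁺ ion}/T_{electron} = (5.01×10^-27/2e) / (9.11×10^-31/1e) = 2750.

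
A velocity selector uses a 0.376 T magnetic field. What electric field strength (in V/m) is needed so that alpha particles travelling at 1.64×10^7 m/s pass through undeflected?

qE = qvB ⇒ E = vB = (1.64×10^7)(0.376) = 6.17×10^6 V/m.

E ≈ 6.17×10^6 V/m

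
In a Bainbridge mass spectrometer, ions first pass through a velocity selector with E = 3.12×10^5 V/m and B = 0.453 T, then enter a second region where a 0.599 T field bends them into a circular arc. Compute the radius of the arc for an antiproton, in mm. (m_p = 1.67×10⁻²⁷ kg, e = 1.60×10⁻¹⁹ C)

The selector passes v = E/B = 3.12×10^5/0.453 = 6.89×10^5 m/s.
In the deflection region, r = mv/(qB₂) = (1.67×10^-27)(6.89×10^5) / [(1×1.60×10^-19)(0.599)] = 0.0120 m.

r ≈ 12.0 mm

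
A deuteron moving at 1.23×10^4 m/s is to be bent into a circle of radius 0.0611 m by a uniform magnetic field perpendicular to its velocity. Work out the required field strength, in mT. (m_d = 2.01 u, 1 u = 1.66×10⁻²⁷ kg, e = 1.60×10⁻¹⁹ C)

B ≈ 4.20 mT

qvB = mv²/r gives B = mv/(qr).
B = (3.34×10^-27)(1.23×10^4) / [(1×1.60×10^-19)(0.0611)] = 4.20×10^-3 T.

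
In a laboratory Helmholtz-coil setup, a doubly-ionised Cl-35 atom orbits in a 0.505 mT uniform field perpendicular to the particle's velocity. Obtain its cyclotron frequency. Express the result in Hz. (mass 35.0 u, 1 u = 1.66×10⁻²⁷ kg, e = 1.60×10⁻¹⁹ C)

f ≈ 443 Hz

f = qB/(2πm) = (2×1.60×10^-19)(5.05×10^-4) / [2π(5.81×10^-26)] = 443 Hz.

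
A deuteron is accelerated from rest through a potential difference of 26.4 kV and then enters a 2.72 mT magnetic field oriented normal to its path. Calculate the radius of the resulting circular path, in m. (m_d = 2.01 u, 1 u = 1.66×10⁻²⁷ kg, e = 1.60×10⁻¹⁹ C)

The kinetic energy gained is K = qV = (1×1.60×10^-19)(2.64×10^4) = 4.22×10^-15 J.
v = √(2K/m) = 1.59×10^6 m/s.
r = mv/(qB) = (3.34×10^-27)(1.59×10^6) / [(1×1.60×10^-19)(2.72×10^-3)] = 12.2 m.

r ≈ 12.2 m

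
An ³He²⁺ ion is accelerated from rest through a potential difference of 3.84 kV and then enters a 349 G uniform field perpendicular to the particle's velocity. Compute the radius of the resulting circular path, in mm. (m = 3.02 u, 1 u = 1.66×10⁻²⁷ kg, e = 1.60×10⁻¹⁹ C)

r ≈ 314 mm

The kinetic energy gained is K = qV = (2×1.60×10^-19)(3840) = 1.23×10^-15 J.
v = √(2K/m) = 7.00×10^5 m/s.
r = mv/(qB) = (5.01×10^-27)(7.00×10^5) / [(2×1.60×10^-19)(0.0349)] = 0.314 m.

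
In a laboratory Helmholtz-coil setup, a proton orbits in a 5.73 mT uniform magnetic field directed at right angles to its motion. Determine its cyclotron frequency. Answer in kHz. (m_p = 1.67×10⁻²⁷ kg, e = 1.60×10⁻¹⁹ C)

f = qB/(2πm) = (1×1.60×10^-19)(5.73×10^-3) / [2π(1.67×10^-27)] = 8.74×10^4 Hz.

f ≈ 87.4 kHz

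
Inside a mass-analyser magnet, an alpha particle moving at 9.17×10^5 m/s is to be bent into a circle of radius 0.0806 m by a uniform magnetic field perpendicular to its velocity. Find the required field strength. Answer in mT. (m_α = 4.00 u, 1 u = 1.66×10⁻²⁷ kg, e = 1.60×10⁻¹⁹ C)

qvB = mv²/r gives B = mv/(qr).
B = (6.64×10^-27)(9.17×10^5) / [(2×1.60×10^-19)(0.0806)] = 0.236 T.

B ≈ 236 mT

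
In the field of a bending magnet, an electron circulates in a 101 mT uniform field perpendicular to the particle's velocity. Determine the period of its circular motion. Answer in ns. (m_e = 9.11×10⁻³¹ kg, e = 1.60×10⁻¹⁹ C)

The cyclotron period is independent of speed: T = 2πm/(qB).
T = 2π(9.11×10^-31) / [(1×1.60×10^-19)(0.101)] = 3.54×10^-10 s.

T ≈ 0.354 ns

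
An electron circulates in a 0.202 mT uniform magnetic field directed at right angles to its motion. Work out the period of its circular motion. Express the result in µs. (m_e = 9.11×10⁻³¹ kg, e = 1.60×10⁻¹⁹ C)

The cyclotron period is independent of speed: T = 2πm/(qB).
T = 2π(9.11×10^-31) / [(1×1.60×10^-19)(2.02×10^-4)] = 1.77×10^-7 s.

T ≈ 0.177 µs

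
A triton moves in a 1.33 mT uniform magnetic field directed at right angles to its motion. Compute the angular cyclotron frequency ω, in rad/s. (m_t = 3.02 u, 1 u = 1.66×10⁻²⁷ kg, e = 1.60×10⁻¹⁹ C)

ω = qB/m = (1×1.60×10^-19)(1.33×10^-3) / (5.01×10^-27) = 4.24×10^4 rad/s.

ω ≈ 4.24×10^4 rad/s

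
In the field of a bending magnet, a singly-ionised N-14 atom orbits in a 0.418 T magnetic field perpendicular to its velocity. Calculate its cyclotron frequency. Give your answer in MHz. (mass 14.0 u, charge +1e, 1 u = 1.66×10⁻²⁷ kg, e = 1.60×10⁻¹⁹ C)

f = qB/(2πm) = (1×1.60×10^-19)(0.418) / [2π(2.32×10^-26)] = 4.58×10^5 Hz.

f ≈ 0.458 MHz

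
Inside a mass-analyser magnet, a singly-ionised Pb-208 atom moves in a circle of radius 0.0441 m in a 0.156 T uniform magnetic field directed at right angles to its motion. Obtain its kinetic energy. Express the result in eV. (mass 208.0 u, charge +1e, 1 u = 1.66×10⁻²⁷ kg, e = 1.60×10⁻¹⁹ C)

v = qBr/m = (1×1.60×10^-19)(0.156)(0.0441) / (3.45×10^-25) = 3190 m/s.
K = ½mv² = 0.5·(3.45×10^-25)·(3190)² = 1.75×10^-18 J = 11.0 eV.

K ≈ 11.0 eV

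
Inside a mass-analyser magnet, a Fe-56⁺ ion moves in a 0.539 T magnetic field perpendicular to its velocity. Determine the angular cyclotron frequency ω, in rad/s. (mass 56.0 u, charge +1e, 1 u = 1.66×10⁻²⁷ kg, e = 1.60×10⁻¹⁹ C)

ω = qB/m = (1×1.60×10^-19)(0.539) / (9.30×10^-26) = 9.28×10^5 rad/s.

ω ≈ 9.28×10^5 rad/s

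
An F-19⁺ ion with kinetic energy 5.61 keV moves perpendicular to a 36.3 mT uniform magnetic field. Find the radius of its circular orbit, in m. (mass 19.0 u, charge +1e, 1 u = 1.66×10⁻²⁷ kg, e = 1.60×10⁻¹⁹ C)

Convert the energy: K = 5.61 keV = 8.98×10^-16 J.
v = √(2K/m) = √(2·8.98×10^-16/3.15×10^-26) = 2.39×10^5 m/s.
r = mv/(qB) = (3.15×10^-26)(2.39×10^5) / [(1×1.60×10^-19)(0.0363)] = 1.30 m.

r ≈ 1.30 m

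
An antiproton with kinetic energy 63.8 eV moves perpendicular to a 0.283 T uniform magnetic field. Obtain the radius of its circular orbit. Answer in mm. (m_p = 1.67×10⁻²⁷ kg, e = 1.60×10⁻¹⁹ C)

Convert the energy: K = 63.8 eV = 1.02×10^-17 J.
v = √(2K/m) = √(2·1.02×10^-17/1.67×10^-27) = 1.11×10^5 m/s.
r = mv/(qB) = (1.67×10^-27)(1.11×10^5) / [(1×1.60×10^-19)(0.283)] = 4.08×10^-3 m.

r ≈ 4.08 mm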